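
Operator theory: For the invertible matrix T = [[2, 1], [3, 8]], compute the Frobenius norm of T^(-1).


det(T) = 2*8 - 1*3 = 13
T^(-1) = (1/13) * [[8, -1], [-3, 2]] = [[0.6154, -0.0769], [-0.2308, 0.1538]]
||T^(-1)||_F^2 = 0.6154^2 + (-0.0769)^2 + (-0.2308)^2 + 0.1538^2 = 0.4615
||T^(-1)||_F = sqrt(0.4615) = 0.6794

0.6794


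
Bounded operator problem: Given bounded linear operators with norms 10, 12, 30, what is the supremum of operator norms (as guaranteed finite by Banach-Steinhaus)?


By the Uniform Boundedness Principle, the supremum of norms is finite.
sup_k ||T_k|| = max(10, 12, 30) = 30

30


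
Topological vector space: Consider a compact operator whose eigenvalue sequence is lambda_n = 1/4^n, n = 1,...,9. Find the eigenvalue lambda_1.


The eigenvalue formula gives lambda_1 = 1/4^1
= 1/4
= 0.2500

0.2500


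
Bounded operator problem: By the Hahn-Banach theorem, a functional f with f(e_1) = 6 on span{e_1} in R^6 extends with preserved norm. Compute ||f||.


The norm of f is given by ||f|| = sup_{||x||=1} |f(x)|.
On span{e_1}, ||e_1|| = 1, so ||f|| = |f(e_1)| / ||e_1||
= |6| / 1 = 6.0000

6.0000


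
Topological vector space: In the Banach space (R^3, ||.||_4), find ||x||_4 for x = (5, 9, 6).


The l^4 norm = (sum |x_i|^4)^(1/4)
Sum of 4th powers = 625 + 6561 + 1296 = 8482
||x||_4 = (8482)^(1/4) = 9.5968

9.5968


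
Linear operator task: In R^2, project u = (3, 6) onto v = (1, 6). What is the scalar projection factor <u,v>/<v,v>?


Computing <u,v> = 3*1 + 6*6 = 39
Computing <v,v> = 1^2 + 6^2 = 37
Projection coefficient = 39/37 = 1.0541

1.0541


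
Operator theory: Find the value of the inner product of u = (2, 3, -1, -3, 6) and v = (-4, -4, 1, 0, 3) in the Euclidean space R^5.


Computing the standard inner product <u, v> = sum u_i * v_i
= 2*-4 + 3*-4 + -1*1 + -3*0 + 6*3
= -8 + -12 + -1 + 0 + 18
= -3

-3


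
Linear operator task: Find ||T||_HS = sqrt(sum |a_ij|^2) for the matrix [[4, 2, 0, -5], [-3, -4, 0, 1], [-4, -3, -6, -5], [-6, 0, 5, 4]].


The Hilbert-Schmidt norm is sqrt(sum of squares of all entries).
Sum of squares = 4^2 + 2^2 + 0^2 + (-5)^2 + (-3)^2 + (-4)^2 + 0^2 + 1^2 + (-4)^2 + (-3)^2 + (-6)^2 + (-5)^2 + (-6)^2 + 0^2 + 5^2 + 4^2
= 16 + 4 + 0 + 25 + 9 + 16 + 0 + 1 + 16 + 9 + 36 + 25 + 36 + 0 + 25 + 16 = 234
||T||_HS = sqrt(234) = 15.2971

15.2971


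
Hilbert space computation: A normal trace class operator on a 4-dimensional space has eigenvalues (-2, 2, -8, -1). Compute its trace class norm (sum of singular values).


For a normal operator, singular values equal |eigenvalues|.
Trace norm = sum |lambda_i| = 2 + 2 + 8 + 1
= 13

13


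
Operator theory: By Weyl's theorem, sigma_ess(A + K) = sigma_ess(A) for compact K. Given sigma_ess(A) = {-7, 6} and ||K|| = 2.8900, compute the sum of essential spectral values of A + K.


By Weyl's theorem, the essential spectrum is invariant under compact perturbations.
sigma_ess(A + K) = sigma_ess(A) = {-7, 6}
Sum = -7 + 6 = -1

-1


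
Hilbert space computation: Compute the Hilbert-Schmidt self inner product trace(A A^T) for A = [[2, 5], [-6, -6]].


trace(A * A^T) = sum of squares of all entries
= 2^2 + 5^2 + (-6)^2 + (-6)^2
= 4 + 25 + 36 + 36
= 101

101


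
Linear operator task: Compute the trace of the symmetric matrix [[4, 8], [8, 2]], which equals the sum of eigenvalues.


For a self-adjoint (symmetric) matrix, the eigenvalues are real.
The sum of eigenvalues equals the trace of the matrix.
trace = 4 + 2 = 6

6


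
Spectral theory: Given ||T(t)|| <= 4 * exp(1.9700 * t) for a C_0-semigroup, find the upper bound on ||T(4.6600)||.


||T(4.6600)|| <= 4 * exp(1.9700 * 4.6600)
= 4 * exp(9.1802)
= 4 * 9703.0932
= 38812.3728

38812.3728


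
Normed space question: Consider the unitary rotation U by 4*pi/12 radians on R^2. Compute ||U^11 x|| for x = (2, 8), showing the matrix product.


U is a rotation by theta = 4*pi/12
U^11 = rotation by 11*theta = 44*pi/12 = 20*pi/12 (mod 2*pi)
cos(20*pi/12) = 0.5000, sin(20*pi/12) = -0.8660
U^11 x = (0.5000 * 2 - -0.8660 * 8, -0.8660 * 2 + 0.5000 * 8)
= (7.9282, 2.2679)
||U^11 x|| = sqrt(7.9282^2 + 2.2679^2) = sqrt(68.0000) = 8.2462

8.2462


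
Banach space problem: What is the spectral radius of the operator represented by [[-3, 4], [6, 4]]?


For a 2x2 matrix, eigenvalues satisfy lambda^2 - (trace)*lambda + det = 0
trace = -3 + 4 = 1
det = -3*4 - 4*6 = -36
discriminant = 1^2 - 4*(-36) = 145
spectral radius = max |eigenvalue| = 6.5208

6.5208


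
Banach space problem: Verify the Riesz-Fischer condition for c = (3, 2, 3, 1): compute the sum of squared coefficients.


sum |c_n|^2 = 3^2 + 2^2 + 3^2 + 1^2
= 9 + 4 + 9 + 1
= 23

23


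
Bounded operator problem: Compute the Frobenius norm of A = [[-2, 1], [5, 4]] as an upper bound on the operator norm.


||A||_F^2 = sum a_ij^2
= (-2)^2 + 1^2 + 5^2 + 4^2
= 4 + 1 + 25 + 16 = 46
||A||_F = sqrt(46) = 6.7823

6.7823


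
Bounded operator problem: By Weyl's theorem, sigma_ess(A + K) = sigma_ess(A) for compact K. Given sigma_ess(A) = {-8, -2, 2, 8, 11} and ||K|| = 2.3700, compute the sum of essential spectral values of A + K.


By Weyl's theorem, the essential spectrum is invariant under compact perturbations.
sigma_ess(A + K) = sigma_ess(A) = {-8, -2, 2, 8, 11}
Sum = -8 + -2 + 2 + 8 + 11 = 11

11


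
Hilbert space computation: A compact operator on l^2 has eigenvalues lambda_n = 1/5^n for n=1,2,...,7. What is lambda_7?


The eigenvalue formula gives lambda_7 = 1/5^7
= 1/78125
= 1.2800e-05

1.2800e-05


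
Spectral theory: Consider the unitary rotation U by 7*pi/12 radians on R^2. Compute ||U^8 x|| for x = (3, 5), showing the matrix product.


U is a rotation by theta = 7*pi/12
U^8 = rotation by 8*theta = 56*pi/12 = 8*pi/12 (mod 2*pi)
cos(8*pi/12) = -0.5000, sin(8*pi/12) = 0.8660
U^8 x = (-0.5000 * 3 - 0.8660 * 5, 0.8660 * 3 + -0.5000 * 5)
= (-5.8301, 0.0981)
||U^8 x|| = sqrt((-5.8301)^2 + 0.0981^2) = sqrt(34.0000) = 5.8310

5.8310


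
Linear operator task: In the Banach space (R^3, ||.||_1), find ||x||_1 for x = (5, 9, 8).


The l^1 norm equals the sum of absolute values of all components.
||x||_1 = 5 + 9 + 8
= 22

22.0000


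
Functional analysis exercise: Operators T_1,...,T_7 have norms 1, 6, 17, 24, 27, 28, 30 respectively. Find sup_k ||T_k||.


By the Uniform Boundedness Principle, the supremum of norms is finite.
sup_k ||T_k|| = max(1, 6, 17, 24, 27, 28, 30) = 30

30


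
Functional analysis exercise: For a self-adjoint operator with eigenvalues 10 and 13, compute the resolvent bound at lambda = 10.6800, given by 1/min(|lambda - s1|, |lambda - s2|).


dist(10.6800, {10, 13}) = min(|10.6800 - 10|, |10.6800 - 13|)
= min(0.6800, 2.3200) = 0.6800
Resolvent bound = 1/0.6800 = 1.4706

1.4706


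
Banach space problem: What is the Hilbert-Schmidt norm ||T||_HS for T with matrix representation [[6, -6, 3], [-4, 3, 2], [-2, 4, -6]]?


The Hilbert-Schmidt norm is sqrt(sum of squares of all entries).
Sum of squares = 6^2 + (-6)^2 + 3^2 + (-4)^2 + 3^2 + 2^2 + (-2)^2 + 4^2 + (-6)^2
= 36 + 36 + 9 + 16 + 9 + 4 + 4 + 16 + 36 = 166
||T||_HS = sqrt(166) = 12.8841

12.8841


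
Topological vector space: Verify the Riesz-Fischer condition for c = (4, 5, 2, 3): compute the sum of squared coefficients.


sum |c_n|^2 = 4^2 + 5^2 + 2^2 + 3^2
= 16 + 25 + 4 + 9
= 54

54


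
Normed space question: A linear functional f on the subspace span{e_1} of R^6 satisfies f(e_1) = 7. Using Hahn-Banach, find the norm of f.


The norm of f is given by ||f|| = sup_{||x||=1} |f(x)|.
On span{e_1}, ||e_1|| = 1, so ||f|| = |f(e_1)| / ||e_1||
= |7| / 1 = 7.0000

7.0000


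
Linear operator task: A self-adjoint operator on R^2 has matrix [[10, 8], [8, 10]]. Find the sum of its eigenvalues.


For a self-adjoint (symmetric) matrix, the eigenvalues are real.
The sum of eigenvalues equals the trace of the matrix.
trace = 10 + 10 = 20

20


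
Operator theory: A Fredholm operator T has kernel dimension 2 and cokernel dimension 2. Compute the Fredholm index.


The Fredholm index is defined as ind(T) = dim(ker T) - dim(coker T)
= 2 - 2
= 0

0


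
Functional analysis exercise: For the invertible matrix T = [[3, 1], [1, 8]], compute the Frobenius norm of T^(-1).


det(T) = 3*8 - 1*1 = 23
T^(-1) = (1/23) * [[8, -1], [-1, 3]] = [[0.3478, -0.0435], [-0.0435, 0.1304]]
||T^(-1)||_F^2 = 0.3478^2 + (-0.0435)^2 + (-0.0435)^2 + 0.1304^2 = 0.1418
||T^(-1)||_F = sqrt(0.1418) = 0.3765

0.3765


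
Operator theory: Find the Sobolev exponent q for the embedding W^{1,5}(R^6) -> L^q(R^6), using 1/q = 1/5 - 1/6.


Using the Sobolev embedding formula: 1/q = 1/p - k/n
1/q = 1/5 - 1/6 = 1/30
q = 1/(1/30) = 30

30.0000


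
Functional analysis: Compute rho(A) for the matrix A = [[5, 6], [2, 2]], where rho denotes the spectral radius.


For a 2x2 matrix, eigenvalues satisfy lambda^2 - (trace)*lambda + det = 0
trace = 5 + 2 = 7
det = 5*2 - 6*2 = -2
discriminant = 7^2 - 4*(-2) = 57
spectral radius = max |eigenvalue| = 7.2749

7.2749


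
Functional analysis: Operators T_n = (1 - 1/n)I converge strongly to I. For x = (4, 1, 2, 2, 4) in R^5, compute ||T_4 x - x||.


T_4 x - x = (1 - 1/4)x - x = -x/4
||x|| = sqrt(41) = 6.4031
||T_4 x - x|| = ||x||/4 = 6.4031/4 = 1.6008

1.6008


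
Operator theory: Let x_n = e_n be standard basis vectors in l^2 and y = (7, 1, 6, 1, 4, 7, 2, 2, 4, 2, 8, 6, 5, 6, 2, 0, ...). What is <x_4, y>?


x_4 = e_4 is the standard basis vector with 1 in position 4.
<x_4, y> = y_4 = 1
As n -> infinity, <x_n, y> -> 0, confirming weak convergence of (x_n) to 0.

1


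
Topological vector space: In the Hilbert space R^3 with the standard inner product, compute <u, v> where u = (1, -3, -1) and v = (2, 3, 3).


Computing the standard inner product <u, v> = sum u_i * v_i
= 1*2 + -3*3 + -1*3
= 2 + -9 + -3
= -10

-10


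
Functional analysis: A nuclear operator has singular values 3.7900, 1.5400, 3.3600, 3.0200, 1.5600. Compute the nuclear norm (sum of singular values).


The nuclear norm is the sum of all singular values.
||T||_1 = 3.7900 + 1.5400 + 3.3600 + 3.0200 + 1.5600
= 13.2700

13.2700


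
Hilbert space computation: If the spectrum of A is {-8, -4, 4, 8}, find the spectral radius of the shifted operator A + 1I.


Spectrum of A + 1I = {-7, -3, 5, 9}
Spectral radius = max |lambda| over the shifted spectrum
= max(7, 3, 5, 9) = 9

9


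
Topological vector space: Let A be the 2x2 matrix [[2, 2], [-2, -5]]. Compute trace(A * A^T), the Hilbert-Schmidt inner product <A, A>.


trace(A * A^T) = sum of squares of all entries
= 2^2 + 2^2 + (-2)^2 + (-5)^2
= 4 + 4 + 4 + 25
= 37

37


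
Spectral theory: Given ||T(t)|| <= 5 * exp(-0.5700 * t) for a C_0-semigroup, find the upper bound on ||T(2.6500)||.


||T(2.6500)|| <= 5 * exp(-0.5700 * 2.6500)
= 5 * exp(-1.5105)
= 5 * 0.2208
= 1.1040

1.1040


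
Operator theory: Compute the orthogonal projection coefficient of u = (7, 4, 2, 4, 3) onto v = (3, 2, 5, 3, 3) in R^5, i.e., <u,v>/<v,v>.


Computing <u,v> = 7*3 + 4*2 + 2*5 + 4*3 + 3*3 = 60
Computing <v,v> = 3^2 + 2^2 + 5^2 + 3^2 + 3^2 = 56
Projection coefficient = 60/56 = 1.0714

1.0714


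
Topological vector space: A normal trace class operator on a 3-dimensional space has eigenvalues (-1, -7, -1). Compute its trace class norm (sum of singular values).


For a normal operator, singular values equal |eigenvalues|.
Trace norm = sum |lambda_i| = 1 + 7 + 1
= 9

9


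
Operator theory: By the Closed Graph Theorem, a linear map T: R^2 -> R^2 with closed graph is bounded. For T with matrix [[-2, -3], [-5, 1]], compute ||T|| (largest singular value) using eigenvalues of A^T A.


A^T A = [[29, 1], [1, 10]]
trace(A^T A) = 39, det(A^T A) = 289
discriminant = 39^2 - 4*289 = 365
Largest eigenvalue of A^T A = (trace + sqrt(disc))/2 = 29.0525
||T|| = sqrt(29.0525) = 5.3900

5.3900


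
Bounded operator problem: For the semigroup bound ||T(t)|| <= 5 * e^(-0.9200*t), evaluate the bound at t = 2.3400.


||T(2.3400)|| <= 5 * exp(-0.9200 * 2.3400)
= 5 * exp(-2.1528)
= 5 * 0.1162
= 0.5808

0.5808


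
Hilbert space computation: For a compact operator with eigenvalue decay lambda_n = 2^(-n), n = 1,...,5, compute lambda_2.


The eigenvalue formula gives lambda_2 = 1/2^2
= 1/4
= 0.2500

0.2500


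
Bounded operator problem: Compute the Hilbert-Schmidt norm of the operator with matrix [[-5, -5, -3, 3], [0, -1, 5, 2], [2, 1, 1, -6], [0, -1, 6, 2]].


The Hilbert-Schmidt norm is sqrt(sum of squares of all entries).
Sum of squares = (-5)^2 + (-5)^2 + (-3)^2 + 3^2 + 0^2 + (-1)^2 + 5^2 + 2^2 + 2^2 + 1^2 + 1^2 + (-6)^2 + 0^2 + (-1)^2 + 6^2 + 2^2
= 25 + 25 + 9 + 9 + 0 + 1 + 25 + 4 + 4 + 1 + 1 + 36 + 0 + 1 + 36 + 4 = 181
||T||_HS = sqrt(181) = 13.4536

13.4536


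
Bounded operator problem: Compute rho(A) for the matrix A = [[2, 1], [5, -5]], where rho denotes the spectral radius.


For a 2x2 matrix, eigenvalues satisfy lambda^2 - (trace)*lambda + det = 0
trace = 2 + -5 = -3
det = 2*-5 - 1*5 = -15
discriminant = (-3)^2 - 4*(-15) = 69
spectral radius = max |eigenvalue| = 5.6533

5.6533


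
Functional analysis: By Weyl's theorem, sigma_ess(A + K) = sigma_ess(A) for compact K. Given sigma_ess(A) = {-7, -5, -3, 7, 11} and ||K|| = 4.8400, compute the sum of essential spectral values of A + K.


By Weyl's theorem, the essential spectrum is invariant under compact perturbations.
sigma_ess(A + K) = sigma_ess(A) = {-7, -5, -3, 7, 11}
Sum = -7 + -5 + -3 + 7 + 11 = 3

3


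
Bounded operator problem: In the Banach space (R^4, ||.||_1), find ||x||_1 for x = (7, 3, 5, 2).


The l^1 norm equals the sum of absolute values of all components.
||x||_1 = 7 + 3 + 5 + 2
= 17

17.0000


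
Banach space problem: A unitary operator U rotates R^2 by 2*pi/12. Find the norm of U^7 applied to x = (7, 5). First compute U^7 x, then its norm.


U is a rotation by theta = 2*pi/12
U^7 = rotation by 7*theta = 14*pi/12
cos(14*pi/12) = -0.8660, sin(14*pi/12) = -0.5000
U^7 x = (-0.8660 * 7 - -0.5000 * 5, -0.5000 * 7 + -0.8660 * 5)
= (-3.5622, -7.8301)
||U^7 x|| = sqrt((-3.5622)^2 + (-7.8301)^2) = sqrt(74.0000) = 8.6023

8.6023


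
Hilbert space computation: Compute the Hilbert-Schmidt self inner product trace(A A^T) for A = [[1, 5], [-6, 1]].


trace(A * A^T) = sum of squares of all entries
= 1^2 + 5^2 + (-6)^2 + 1^2
= 1 + 25 + 36 + 1
= 63

63


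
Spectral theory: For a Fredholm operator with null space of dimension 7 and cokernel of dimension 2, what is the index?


The Fredholm index is defined as ind(T) = dim(ker T) - dim(coker T)
= 7 - 2
= 5

5


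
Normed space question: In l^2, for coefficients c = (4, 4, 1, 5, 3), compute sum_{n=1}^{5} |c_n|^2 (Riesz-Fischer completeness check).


sum |c_n|^2 = 4^2 + 4^2 + 1^2 + 5^2 + 3^2
= 16 + 16 + 1 + 25 + 9
= 67

67


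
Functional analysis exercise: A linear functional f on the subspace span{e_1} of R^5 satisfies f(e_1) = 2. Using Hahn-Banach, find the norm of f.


The norm of f is given by ||f|| = sup_{||x||=1} |f(x)|.
On span{e_1}, ||e_1|| = 1, so ||f|| = |f(e_1)| / ||e_1||
= |2| / 1 = 2.0000

2.0000


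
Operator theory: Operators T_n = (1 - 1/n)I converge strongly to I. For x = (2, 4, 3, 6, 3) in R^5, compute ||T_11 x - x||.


T_11 x - x = (1 - 1/11)x - x = -x/11
||x|| = sqrt(74) = 8.6023
||T_11 x - x|| = ||x||/11 = 8.6023/11 = 0.7820

0.7820


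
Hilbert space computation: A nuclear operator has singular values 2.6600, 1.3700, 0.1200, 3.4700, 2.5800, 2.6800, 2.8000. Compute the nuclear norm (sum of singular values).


The nuclear norm is the sum of all singular values.
||T||_1 = 2.6600 + 1.3700 + 0.1200 + 3.4700 + 2.5800 + 2.6800 + 2.8000
= 15.6800

15.6800


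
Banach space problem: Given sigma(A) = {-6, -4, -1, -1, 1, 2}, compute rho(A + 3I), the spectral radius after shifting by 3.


Spectrum of A + 3I = {-3, -1, 2, 2, 4, 5}
Spectral radius = max |lambda| over the shifted spectrum
= max(3, 1, 2, 2, 4, 5) = 5

5


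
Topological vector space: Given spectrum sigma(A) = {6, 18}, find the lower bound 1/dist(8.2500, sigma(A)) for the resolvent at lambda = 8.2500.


dist(8.2500, {6, 18}) = min(|8.2500 - 6|, |8.2500 - 18|)
= min(2.2500, 9.7500) = 2.2500
Resolvent bound = 1/2.2500 = 0.4444

0.4444


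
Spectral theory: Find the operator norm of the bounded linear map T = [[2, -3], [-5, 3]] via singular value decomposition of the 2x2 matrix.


A^T A = [[29, -21], [-21, 18]]
trace(A^T A) = 47, det(A^T A) = 81
discriminant = 47^2 - 4*81 = 1885
Largest eigenvalue of A^T A = (trace + sqrt(disc))/2 = 45.2083
||T|| = sqrt(45.2083) = 6.7237

6.7237


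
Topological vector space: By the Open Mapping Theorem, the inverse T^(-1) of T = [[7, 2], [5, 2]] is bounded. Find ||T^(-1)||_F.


det(T) = 7*2 - 2*5 = 4
T^(-1) = (1/4) * [[2, -2], [-5, 7]] = [[0.5000, -0.5000], [-1.2500, 1.7500]]
||T^(-1)||_F^2 = 0.5000^2 + (-0.5000)^2 + (-1.2500)^2 + 1.7500^2 = 5.1250
||T^(-1)||_F = sqrt(5.1250) = 2.2638

2.2638


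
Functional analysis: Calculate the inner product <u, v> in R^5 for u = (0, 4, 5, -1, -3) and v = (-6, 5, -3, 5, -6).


Computing the standard inner product <u, v> = sum u_i * v_i
= 0*-6 + 4*5 + 5*-3 + -1*5 + -3*-6
= 0 + 20 + -15 + -5 + 18
= 18

18


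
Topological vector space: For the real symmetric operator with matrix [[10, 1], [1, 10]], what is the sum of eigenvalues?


For a self-adjoint (symmetric) matrix, the eigenvalues are real.
The sum of eigenvalues equals the trace of the matrix.
trace = 10 + 10 = 20

20


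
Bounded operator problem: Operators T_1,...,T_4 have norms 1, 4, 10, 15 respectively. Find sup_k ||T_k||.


By the Uniform Boundedness Principle, the supremum of norms is finite.
sup_k ||T_k|| = max(1, 4, 10, 15) = 15

15


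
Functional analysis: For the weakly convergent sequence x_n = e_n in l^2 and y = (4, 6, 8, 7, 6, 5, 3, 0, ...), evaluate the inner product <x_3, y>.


x_3 = e_3 is the standard basis vector with 1 in position 3.
<x_3, y> = y_3 = 8
As n -> infinity, <x_n, y> -> 0, confirming weak convergence of (x_n) to 0.

8


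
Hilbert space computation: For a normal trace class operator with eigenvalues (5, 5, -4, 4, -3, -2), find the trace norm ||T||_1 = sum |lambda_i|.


For a normal operator, singular values equal |eigenvalues|.
Trace norm = sum |lambda_i| = 5 + 5 + 4 + 4 + 3 + 2
= 23

23


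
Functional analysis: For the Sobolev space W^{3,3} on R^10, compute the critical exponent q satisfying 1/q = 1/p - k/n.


Using the Sobolev embedding formula: 1/q = 1/p - k/n
1/q = 1/3 - 3/10 = 1/30
q = 1/(1/30) = 30

30.0000


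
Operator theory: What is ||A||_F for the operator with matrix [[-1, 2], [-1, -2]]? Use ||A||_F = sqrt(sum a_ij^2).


||A||_F^2 = sum a_ij^2
= (-1)^2 + 2^2 + (-1)^2 + (-2)^2
= 1 + 4 + 1 + 4 = 10
||A||_F = sqrt(10) = 3.1623

3.1623


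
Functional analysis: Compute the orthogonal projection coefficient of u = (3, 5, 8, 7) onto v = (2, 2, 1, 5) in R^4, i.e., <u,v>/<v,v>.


Computing <u,v> = 3*2 + 5*2 + 8*1 + 7*5 = 59
Computing <v,v> = 2^2 + 2^2 + 1^2 + 5^2 = 34
Projection coefficient = 59/34 = 1.7353

1.7353


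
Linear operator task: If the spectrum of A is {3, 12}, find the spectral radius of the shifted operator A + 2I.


Spectrum of A + 2I = {5, 14}
Spectral radius = max |lambda| over the shifted spectrum
= max(5, 14) = 14

14


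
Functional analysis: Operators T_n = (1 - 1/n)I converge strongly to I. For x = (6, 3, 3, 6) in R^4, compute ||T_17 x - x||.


T_17 x - x = (1 - 1/17)x - x = -x/17
||x|| = sqrt(90) = 9.4868
||T_17 x - x|| = ||x||/17 = 9.4868/17 = 0.5580

0.5580


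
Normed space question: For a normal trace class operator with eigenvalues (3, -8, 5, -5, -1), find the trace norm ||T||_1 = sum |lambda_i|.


For a normal operator, singular values equal |eigenvalues|.
Trace norm = sum |lambda_i| = 3 + 8 + 5 + 5 + 1
= 22

22


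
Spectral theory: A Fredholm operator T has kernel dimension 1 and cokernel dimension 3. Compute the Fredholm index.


The Fredholm index is defined as ind(T) = dim(ker T) - dim(coker T)
= 1 - 3
= -2

-2


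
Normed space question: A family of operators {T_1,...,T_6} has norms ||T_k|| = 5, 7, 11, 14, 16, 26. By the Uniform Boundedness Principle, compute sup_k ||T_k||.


By the Uniform Boundedness Principle, the supremum of norms is finite.
sup_k ||T_k|| = max(5, 7, 11, 14, 16, 26) = 26

26


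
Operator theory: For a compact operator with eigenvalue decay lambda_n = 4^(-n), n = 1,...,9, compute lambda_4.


The eigenvalue formula gives lambda_4 = 1/4^4
= 1/256
= 0.0039

0.0039


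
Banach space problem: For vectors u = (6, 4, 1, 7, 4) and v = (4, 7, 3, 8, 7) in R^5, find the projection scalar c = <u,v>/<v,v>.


Computing <u,v> = 6*4 + 4*7 + 1*3 + 7*8 + 4*7 = 139
Computing <v,v> = 4^2 + 7^2 + 3^2 + 8^2 + 7^2 = 187
Projection coefficient = 139/187 = 0.7433

0.7433


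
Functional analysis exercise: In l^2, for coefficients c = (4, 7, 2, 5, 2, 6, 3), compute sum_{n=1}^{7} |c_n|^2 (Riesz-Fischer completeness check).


sum |c_n|^2 = 4^2 + 7^2 + 2^2 + 5^2 + 2^2 + 6^2 + 3^2
= 16 + 49 + 4 + 25 + 4 + 36 + 9
= 143

143


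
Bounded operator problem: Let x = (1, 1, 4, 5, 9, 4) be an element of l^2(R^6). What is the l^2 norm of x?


The l^2 norm = (sum |x_i|^2)^(1/2)
Sum of 2th powers = 1 + 1 + 16 + 25 + 81 + 16 = 140
||x||_2 = (140)^(1/2) = 11.8322

11.8322


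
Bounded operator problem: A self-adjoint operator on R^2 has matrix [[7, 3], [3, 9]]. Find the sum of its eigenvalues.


For a self-adjoint (symmetric) matrix, the eigenvalues are real.
The sum of eigenvalues equals the trace of the matrix.
trace = 7 + 9 = 16

16


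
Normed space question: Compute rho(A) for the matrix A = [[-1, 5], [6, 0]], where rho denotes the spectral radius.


For a 2x2 matrix, eigenvalues satisfy lambda^2 - (trace)*lambda + det = 0
trace = -1 + 0 = -1
det = -1*0 - 5*6 = -30
discriminant = (-1)^2 - 4*(-30) = 121
spectral radius = max |eigenvalue| = 6.0000

6.0000


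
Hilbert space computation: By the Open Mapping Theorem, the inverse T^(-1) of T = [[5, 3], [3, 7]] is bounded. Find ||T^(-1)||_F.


det(T) = 5*7 - 3*3 = 26
T^(-1) = (1/26) * [[7, -3], [-3, 5]] = [[0.2692, -0.1154], [-0.1154, 0.1923]]
||T^(-1)||_F^2 = 0.2692^2 + (-0.1154)^2 + (-0.1154)^2 + 0.1923^2 = 0.1361
||T^(-1)||_F = sqrt(0.1361) = 0.3689

0.3689


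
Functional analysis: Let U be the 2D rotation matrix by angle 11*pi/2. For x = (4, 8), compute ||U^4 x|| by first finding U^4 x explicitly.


U is a rotation by theta = 11*pi/2
U^4 = rotation by 4*theta = 44*pi/2 = 0*pi/2 (mod 2*pi)
cos(0*pi/2) = 1.0000, sin(0*pi/2) = 0.0000
U^4 x = (1.0000 * 4 - 0.0000 * 8, 0.0000 * 4 + 1.0000 * 8)
= (4.0000, 8.0000)
||U^4 x|| = sqrt(4.0000^2 + 8.0000^2) = sqrt(80.0000) = 8.9443

8.9443


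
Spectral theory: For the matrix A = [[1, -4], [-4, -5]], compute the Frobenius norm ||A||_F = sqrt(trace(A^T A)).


||A||_F^2 = sum a_ij^2
= 1^2 + (-4)^2 + (-4)^2 + (-5)^2
= 1 + 16 + 16 + 25 = 58
||A||_F = sqrt(58) = 7.6158

7.6158


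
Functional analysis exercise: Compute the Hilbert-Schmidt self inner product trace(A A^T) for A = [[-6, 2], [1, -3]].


trace(A * A^T) = sum of squares of all entries
= (-6)^2 + 2^2 + 1^2 + (-3)^2
= 36 + 4 + 1 + 9
= 50

50


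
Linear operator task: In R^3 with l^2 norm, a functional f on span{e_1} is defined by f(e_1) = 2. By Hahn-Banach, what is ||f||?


The norm of f is given by ||f|| = sup_{||x||=1} |f(x)|.
On span{e_1}, ||e_1|| = 1, so ||f|| = |f(e_1)| / ||e_1||
= |2| / 1 = 2.0000

2.0000


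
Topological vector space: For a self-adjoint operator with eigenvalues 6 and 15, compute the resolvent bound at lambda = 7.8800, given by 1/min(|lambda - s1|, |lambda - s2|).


dist(7.8800, {6, 15}) = min(|7.8800 - 6|, |7.8800 - 15|)
= min(1.8800, 7.1200) = 1.8800
Resolvent bound = 1/1.8800 = 0.5319

0.5319


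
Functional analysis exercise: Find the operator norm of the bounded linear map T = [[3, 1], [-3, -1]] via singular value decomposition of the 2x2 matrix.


A^T A = [[18, 6], [6, 2]]
trace(A^T A) = 20, det(A^T A) = 0
discriminant = 20^2 - 4*0 = 400
Largest eigenvalue of A^T A = (trace + sqrt(disc))/2 = 20.0000
||T|| = sqrt(20.0000) = 4.4721

4.4721


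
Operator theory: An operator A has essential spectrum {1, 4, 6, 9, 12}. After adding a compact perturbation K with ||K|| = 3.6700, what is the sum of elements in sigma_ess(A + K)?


By Weyl's theorem, the essential spectrum is invariant under compact perturbations.
sigma_ess(A + K) = sigma_ess(A) = {1, 4, 6, 9, 12}
Sum = 1 + 4 + 6 + 9 + 12 = 32

32


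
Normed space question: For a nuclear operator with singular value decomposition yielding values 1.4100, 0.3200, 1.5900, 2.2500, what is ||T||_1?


The nuclear norm is the sum of all singular values.
||T||_1 = 1.4100 + 0.3200 + 1.5900 + 2.2500
= 5.5700

5.5700


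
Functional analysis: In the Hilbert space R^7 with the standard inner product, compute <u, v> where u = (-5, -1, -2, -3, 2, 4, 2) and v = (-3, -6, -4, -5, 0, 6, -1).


Computing the standard inner product <u, v> = sum u_i * v_i
= -5*-3 + -1*-6 + -2*-4 + -3*-5 + 2*0 + 4*6 + 2*-1
= 15 + 6 + 8 + 15 + 0 + 24 + -2
= 66

66


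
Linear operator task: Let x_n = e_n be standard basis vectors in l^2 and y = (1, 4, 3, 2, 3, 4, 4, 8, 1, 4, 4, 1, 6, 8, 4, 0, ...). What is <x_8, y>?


x_8 = e_8 is the standard basis vector with 1 in position 8.
<x_8, y> = y_8 = 8
As n -> infinity, <x_n, y> -> 0, confirming weak convergence of (x_n) to 0.

8


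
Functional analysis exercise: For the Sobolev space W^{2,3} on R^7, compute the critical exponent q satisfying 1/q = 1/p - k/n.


Using the Sobolev embedding formula: 1/q = 1/p - k/n
1/q = 1/3 - 2/7 = 1/21
q = 1/(1/21) = 21

21.0000


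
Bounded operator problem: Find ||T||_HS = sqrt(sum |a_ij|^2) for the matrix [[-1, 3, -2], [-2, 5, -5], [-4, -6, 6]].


The Hilbert-Schmidt norm is sqrt(sum of squares of all entries).
Sum of squares = (-1)^2 + 3^2 + (-2)^2 + (-2)^2 + 5^2 + (-5)^2 + (-4)^2 + (-6)^2 + 6^2
= 1 + 9 + 4 + 4 + 25 + 25 + 16 + 36 + 36 = 156
||T||_HS = sqrt(156) = 12.4900

12.4900


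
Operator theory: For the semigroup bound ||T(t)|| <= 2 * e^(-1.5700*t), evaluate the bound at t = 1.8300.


||T(1.8300)|| <= 2 * exp(-1.5700 * 1.8300)
= 2 * exp(-2.8731)
= 2 * 0.0565
= 0.1130

0.1130


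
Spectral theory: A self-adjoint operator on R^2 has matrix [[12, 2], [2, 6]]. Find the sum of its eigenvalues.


For a self-adjoint (symmetric) matrix, the eigenvalues are real.
The sum of eigenvalues equals the trace of the matrix.
trace = 12 + 6 = 18

18


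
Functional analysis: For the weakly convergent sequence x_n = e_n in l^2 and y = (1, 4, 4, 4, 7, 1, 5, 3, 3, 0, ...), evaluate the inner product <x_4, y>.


x_4 = e_4 is the standard basis vector with 1 in position 4.
<x_4, y> = y_4 = 4
As n -> infinity, <x_n, y> -> 0, confirming weak convergence of (x_n) to 0.

4


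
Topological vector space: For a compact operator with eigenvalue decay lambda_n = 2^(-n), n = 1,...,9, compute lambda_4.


The eigenvalue formula gives lambda_4 = 1/2^4
= 1/16
= 0.0625

0.0625


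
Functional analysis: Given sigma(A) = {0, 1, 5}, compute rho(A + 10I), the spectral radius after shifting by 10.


Spectrum of A + 10I = {10, 11, 15}
Spectral radius = max |lambda| over the shifted spectrum
= max(10, 11, 15) = 15

15


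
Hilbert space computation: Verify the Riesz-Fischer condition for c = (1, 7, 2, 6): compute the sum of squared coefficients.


sum |c_n|^2 = 1^2 + 7^2 + 2^2 + 6^2
= 1 + 49 + 4 + 36
= 90

90


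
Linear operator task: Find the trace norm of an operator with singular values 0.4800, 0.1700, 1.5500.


The nuclear norm is the sum of all singular values.
||T||_1 = 0.4800 + 0.1700 + 1.5500
= 2.2000

2.2000


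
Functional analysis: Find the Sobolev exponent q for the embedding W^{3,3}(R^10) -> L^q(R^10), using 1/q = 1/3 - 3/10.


Using the Sobolev embedding formula: 1/q = 1/p - k/n
1/q = 1/3 - 3/10 = 1/30
q = 1/(1/30) = 30

30.0000


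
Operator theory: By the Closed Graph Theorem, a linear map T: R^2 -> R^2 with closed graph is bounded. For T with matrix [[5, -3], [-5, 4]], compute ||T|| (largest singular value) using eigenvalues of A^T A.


A^T A = [[50, -35], [-35, 25]]
trace(A^T A) = 75, det(A^T A) = 25
discriminant = 75^2 - 4*25 = 5525
Largest eigenvalue of A^T A = (trace + sqrt(disc))/2 = 74.6652
||T|| = sqrt(74.6652) = 8.6409

8.6409


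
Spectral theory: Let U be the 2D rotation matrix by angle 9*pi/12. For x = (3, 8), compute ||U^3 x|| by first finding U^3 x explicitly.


U is a rotation by theta = 9*pi/12
U^3 = rotation by 3*theta = 27*pi/12 = 3*pi/12 (mod 2*pi)
cos(3*pi/12) = 0.7071, sin(3*pi/12) = 0.7071
U^3 x = (0.7071 * 3 - 0.7071 * 8, 0.7071 * 3 + 0.7071 * 8)
= (-3.5355, 7.7782)
||U^3 x|| = sqrt((-3.5355)^2 + 7.7782^2) = sqrt(73.0000) = 8.5440

8.5440


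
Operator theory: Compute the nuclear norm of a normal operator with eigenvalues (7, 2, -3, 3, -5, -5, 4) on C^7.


For a normal operator, singular values equal |eigenvalues|.
Trace norm = sum |lambda_i| = 7 + 2 + 3 + 3 + 5 + 5 + 4
= 29

29


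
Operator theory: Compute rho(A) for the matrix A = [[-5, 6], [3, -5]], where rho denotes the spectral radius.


For a 2x2 matrix, eigenvalues satisfy lambda^2 - (trace)*lambda + det = 0
trace = -5 + -5 = -10
det = -5*-5 - 6*3 = 7
discriminant = (-10)^2 - 4*(7) = 72
spectral radius = max |eigenvalue| = 9.2426

9.2426


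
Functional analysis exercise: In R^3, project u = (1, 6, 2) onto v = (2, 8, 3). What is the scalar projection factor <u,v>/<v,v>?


Computing <u,v> = 1*2 + 6*8 + 2*3 = 56
Computing <v,v> = 2^2 + 8^2 + 3^2 = 77
Projection coefficient = 56/77 = 0.7273

0.7273


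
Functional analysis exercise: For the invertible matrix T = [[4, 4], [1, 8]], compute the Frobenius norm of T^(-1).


det(T) = 4*8 - 4*1 = 28
T^(-1) = (1/28) * [[8, -4], [-1, 4]] = [[0.2857, -0.1429], [-0.0357, 0.1429]]
||T^(-1)||_F^2 = 0.2857^2 + (-0.1429)^2 + (-0.0357)^2 + 0.1429^2 = 0.1237
||T^(-1)||_F = sqrt(0.1237) = 0.3517

0.3517


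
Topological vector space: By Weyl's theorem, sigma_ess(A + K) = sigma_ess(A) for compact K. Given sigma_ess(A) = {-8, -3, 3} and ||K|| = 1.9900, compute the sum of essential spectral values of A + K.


By Weyl's theorem, the essential spectrum is invariant under compact perturbations.
sigma_ess(A + K) = sigma_ess(A) = {-8, -3, 3}
Sum = -8 + -3 + 3 = -8

-8


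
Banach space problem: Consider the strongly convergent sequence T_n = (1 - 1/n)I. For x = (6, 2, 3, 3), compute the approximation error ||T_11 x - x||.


T_11 x - x = (1 - 1/11)x - x = -x/11
||x|| = sqrt(58) = 7.6158
||T_11 x - x|| = ||x||/11 = 7.6158/11 = 0.6923

0.6923


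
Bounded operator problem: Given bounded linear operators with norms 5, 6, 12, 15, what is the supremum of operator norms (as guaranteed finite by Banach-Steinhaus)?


By the Uniform Boundedness Principle, the supremum of norms is finite.
sup_k ||T_k|| = max(5, 6, 12, 15) = 15

15


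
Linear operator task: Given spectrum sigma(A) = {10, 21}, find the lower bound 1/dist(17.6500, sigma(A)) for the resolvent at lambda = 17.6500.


dist(17.6500, {10, 21}) = min(|17.6500 - 10|, |17.6500 - 21|)
= min(7.6500, 3.3500) = 3.3500
Resolvent bound = 1/3.3500 = 0.2985

0.2985


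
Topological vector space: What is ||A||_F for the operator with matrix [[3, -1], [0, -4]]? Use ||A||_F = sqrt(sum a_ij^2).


||A||_F^2 = sum a_ij^2
= 3^2 + (-1)^2 + 0^2 + (-4)^2
= 9 + 1 + 0 + 16 = 26
||A||_F = sqrt(26) = 5.0990

5.0990


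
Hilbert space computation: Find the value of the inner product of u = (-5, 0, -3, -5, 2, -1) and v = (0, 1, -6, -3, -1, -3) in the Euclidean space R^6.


Computing the standard inner product <u, v> = sum u_i * v_i
= -5*0 + 0*1 + -3*-6 + -5*-3 + 2*-1 + -1*-3
= 0 + 0 + 18 + 15 + -2 + 3
= 34

34


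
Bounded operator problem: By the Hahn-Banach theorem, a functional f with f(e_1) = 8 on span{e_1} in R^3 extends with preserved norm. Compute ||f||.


The norm of f is given by ||f|| = sup_{||x||=1} |f(x)|.
On span{e_1}, ||e_1|| = 1, so ||f|| = |f(e_1)| / ||e_1||
= |8| / 1 = 8.0000

8.0000


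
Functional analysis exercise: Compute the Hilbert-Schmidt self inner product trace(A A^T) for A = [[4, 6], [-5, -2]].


trace(A * A^T) = sum of squares of all entries
= 4^2 + 6^2 + (-5)^2 + (-2)^2
= 16 + 36 + 25 + 4
= 81

81


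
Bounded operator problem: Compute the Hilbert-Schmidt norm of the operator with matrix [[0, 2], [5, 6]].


The Hilbert-Schmidt norm is sqrt(sum of squares of all entries).
Sum of squares = 0^2 + 2^2 + 5^2 + 6^2
= 0 + 4 + 25 + 36 = 65
||T||_HS = sqrt(65) = 8.0623

8.0623


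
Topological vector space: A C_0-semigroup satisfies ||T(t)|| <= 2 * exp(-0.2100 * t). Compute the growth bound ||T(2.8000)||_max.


||T(2.8000)|| <= 2 * exp(-0.2100 * 2.8000)
= 2 * exp(-0.5880)
= 2 * 0.5554
= 1.1109

1.1109


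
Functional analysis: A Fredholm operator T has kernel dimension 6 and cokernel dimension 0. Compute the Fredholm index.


The Fredholm index is defined as ind(T) = dim(ker T) - dim(coker T)
= 6 - 0
= 6

6


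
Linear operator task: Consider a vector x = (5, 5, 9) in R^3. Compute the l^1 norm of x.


The l^1 norm equals the sum of absolute values of all components.
||x||_1 = 5 + 5 + 9
= 19

19.0000


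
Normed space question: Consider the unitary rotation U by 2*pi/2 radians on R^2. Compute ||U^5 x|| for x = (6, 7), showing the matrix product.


U is a rotation by theta = 2*pi/2
U^5 = rotation by 5*theta = 10*pi/2 = 2*pi/2 (mod 2*pi)
cos(2*pi/2) = -1.0000, sin(2*pi/2) = 0.0000
U^5 x = (-1.0000 * 6 - 0.0000 * 7, 0.0000 * 6 + -1.0000 * 7)
= (-6.0000, -7.0000)
||U^5 x|| = sqrt((-6.0000)^2 + (-7.0000)^2) = sqrt(85.0000) = 9.2195

9.2195


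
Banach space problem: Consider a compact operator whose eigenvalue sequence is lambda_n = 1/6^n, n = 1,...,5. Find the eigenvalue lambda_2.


The eigenvalue formula gives lambda_2 = 1/6^2
= 1/36
= 0.0278

0.0278


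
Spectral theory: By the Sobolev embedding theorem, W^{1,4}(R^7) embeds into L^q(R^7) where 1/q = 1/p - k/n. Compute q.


Using the Sobolev embedding formula: 1/q = 1/p - k/n
1/q = 1/4 - 1/7 = 3/28
q = 1/(3/28) = 28/3 = 9.3333

9.3333


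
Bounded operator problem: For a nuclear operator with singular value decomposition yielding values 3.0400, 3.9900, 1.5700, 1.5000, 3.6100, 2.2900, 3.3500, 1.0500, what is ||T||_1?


The nuclear norm is the sum of all singular values.
||T||_1 = 3.0400 + 3.9900 + 1.5700 + 1.5000 + 3.6100 + 2.2900 + 3.3500 + 1.0500
= 20.4000

20.4000


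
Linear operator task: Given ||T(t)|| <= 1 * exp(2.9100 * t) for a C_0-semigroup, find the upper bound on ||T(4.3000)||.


||T(4.3000)|| <= 1 * exp(2.9100 * 4.3000)
= 1 * exp(12.5130)
= 1 * 271848.4443
= 271848.4443

271848.4443


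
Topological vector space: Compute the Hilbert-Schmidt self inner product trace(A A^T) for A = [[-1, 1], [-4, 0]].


trace(A * A^T) = sum of squares of all entries
= (-1)^2 + 1^2 + (-4)^2 + 0^2
= 1 + 1 + 16 + 0
= 18

18


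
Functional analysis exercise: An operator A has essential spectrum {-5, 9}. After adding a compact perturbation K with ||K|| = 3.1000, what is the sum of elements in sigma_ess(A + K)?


By Weyl's theorem, the essential spectrum is invariant under compact perturbations.
sigma_ess(A + K) = sigma_ess(A) = {-5, 9}
Sum = -5 + 9 = 4

4


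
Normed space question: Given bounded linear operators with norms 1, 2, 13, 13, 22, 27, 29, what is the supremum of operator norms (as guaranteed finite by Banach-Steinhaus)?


By the Uniform Boundedness Principle, the supremum of norms is finite.
sup_k ||T_k|| = max(1, 2, 13, 13, 22, 27, 29) = 29

29


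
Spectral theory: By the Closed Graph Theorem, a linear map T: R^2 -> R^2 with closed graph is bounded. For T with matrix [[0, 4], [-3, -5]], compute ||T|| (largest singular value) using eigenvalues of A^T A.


A^T A = [[9, 15], [15, 41]]
trace(A^T A) = 50, det(A^T A) = 144
discriminant = 50^2 - 4*144 = 1924
Largest eigenvalue of A^T A = (trace + sqrt(disc))/2 = 46.9317
||T|| = sqrt(46.9317) = 6.8507

6.8507


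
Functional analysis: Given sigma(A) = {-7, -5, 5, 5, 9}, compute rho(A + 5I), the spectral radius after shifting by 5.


Spectrum of A + 5I = {-2, 0, 10, 10, 14}
Spectral radius = max |lambda| over the shifted spectrum
= max(2, 0, 10, 10, 14) = 14

14


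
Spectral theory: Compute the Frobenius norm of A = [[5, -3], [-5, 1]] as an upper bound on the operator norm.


||A||_F^2 = sum a_ij^2
= 5^2 + (-3)^2 + (-5)^2 + 1^2
= 25 + 9 + 25 + 1 = 60
||A||_F = sqrt(60) = 7.7460

7.7460


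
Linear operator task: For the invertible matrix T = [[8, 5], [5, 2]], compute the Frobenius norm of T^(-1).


det(T) = 8*2 - 5*5 = -9
T^(-1) = (1/-9) * [[2, -5], [-5, 8]] = [[-0.2222, 0.5556], [0.5556, -0.8889]]
||T^(-1)||_F^2 = (-0.2222)^2 + 0.5556^2 + 0.5556^2 + (-0.8889)^2 = 1.4568
||T^(-1)||_F = sqrt(1.4568) = 1.2070

1.2070


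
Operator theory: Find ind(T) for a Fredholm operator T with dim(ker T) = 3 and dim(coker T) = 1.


The Fredholm index is defined as ind(T) = dim(ker T) - dim(coker T)
= 3 - 1
= 2

2


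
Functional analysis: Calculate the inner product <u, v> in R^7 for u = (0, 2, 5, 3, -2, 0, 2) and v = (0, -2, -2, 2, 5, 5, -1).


Computing the standard inner product <u, v> = sum u_i * v_i
= 0*0 + 2*-2 + 5*-2 + 3*2 + -2*5 + 0*5 + 2*-1
= 0 + -4 + -10 + 6 + -10 + 0 + -2
= -20

-20


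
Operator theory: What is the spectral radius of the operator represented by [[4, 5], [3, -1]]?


For a 2x2 matrix, eigenvalues satisfy lambda^2 - (trace)*lambda + det = 0
trace = 4 + -1 = 3
det = 4*-1 - 5*3 = -19
discriminant = 3^2 - 4*(-19) = 85
spectral radius = max |eigenvalue| = 6.1098

6.1098


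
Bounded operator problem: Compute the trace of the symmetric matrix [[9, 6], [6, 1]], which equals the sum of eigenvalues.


For a self-adjoint (symmetric) matrix, the eigenvalues are real.
The sum of eigenvalues equals the trace of the matrix.
trace = 9 + 1 = 10

10


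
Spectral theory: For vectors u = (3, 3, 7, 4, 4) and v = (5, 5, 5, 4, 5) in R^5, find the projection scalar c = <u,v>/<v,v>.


Computing <u,v> = 3*5 + 3*5 + 7*5 + 4*4 + 4*5 = 101
Computing <v,v> = 5^2 + 5^2 + 5^2 + 4^2 + 5^2 = 116
Projection coefficient = 101/116 = 0.8707

0.8707


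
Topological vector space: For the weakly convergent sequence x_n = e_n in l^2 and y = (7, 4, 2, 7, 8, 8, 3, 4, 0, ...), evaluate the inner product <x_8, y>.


x_8 = e_8 is the standard basis vector with 1 in position 8.
<x_8, y> = y_8 = 4
As n -> infinity, <x_n, y> -> 0, confirming weak convergence of (x_n) to 0.

4


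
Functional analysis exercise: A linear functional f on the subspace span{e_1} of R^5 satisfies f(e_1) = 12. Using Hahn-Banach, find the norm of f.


The norm of f is given by ||f|| = sup_{||x||=1} |f(x)|.
On span{e_1}, ||e_1|| = 1, so ||f|| = |f(e_1)| / ||e_1||
= |12| / 1 = 12.0000

12.0000


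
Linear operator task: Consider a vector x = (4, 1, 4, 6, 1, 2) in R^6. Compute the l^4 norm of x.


The l^4 norm = (sum |x_i|^4)^(1/4)
Sum of 4th powers = 256 + 1 + 256 + 1296 + 1 + 16 = 1826
||x||_4 = (1826)^(1/4) = 6.5370

6.5370


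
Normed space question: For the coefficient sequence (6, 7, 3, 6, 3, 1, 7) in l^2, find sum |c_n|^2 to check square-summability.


sum |c_n|^2 = 6^2 + 7^2 + 3^2 + 6^2 + 3^2 + 1^2 + 7^2
= 36 + 49 + 9 + 36 + 9 + 1 + 49
= 189

189


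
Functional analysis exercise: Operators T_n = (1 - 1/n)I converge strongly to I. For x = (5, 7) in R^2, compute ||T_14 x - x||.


T_14 x - x = (1 - 1/14)x - x = -x/14
||x|| = sqrt(74) = 8.6023
||T_14 x - x|| = ||x||/14 = 8.6023/14 = 0.6145

0.6145


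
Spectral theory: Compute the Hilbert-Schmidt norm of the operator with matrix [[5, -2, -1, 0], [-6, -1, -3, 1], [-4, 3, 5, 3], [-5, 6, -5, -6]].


The Hilbert-Schmidt norm is sqrt(sum of squares of all entries).
Sum of squares = 5^2 + (-2)^2 + (-1)^2 + 0^2 + (-6)^2 + (-1)^2 + (-3)^2 + 1^2 + (-4)^2 + 3^2 + 5^2 + 3^2 + (-5)^2 + 6^2 + (-5)^2 + (-6)^2
= 25 + 4 + 1 + 0 + 36 + 1 + 9 + 1 + 16 + 9 + 25 + 9 + 25 + 36 + 25 + 36 = 258
||T||_HS = sqrt(258) = 16.0624

16.0624
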